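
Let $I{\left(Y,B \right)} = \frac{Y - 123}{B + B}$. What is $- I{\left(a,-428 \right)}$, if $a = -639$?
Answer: $- \frac{381}{428} \approx -0.89019$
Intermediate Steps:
$I{\left(Y,B \right)} = \frac{-123 + Y}{2 B}$
$- I{\left(a,-428 \right)} = - \frac{-123 - 639}{2 \left(-428\right)} = - \frac{\left(-1\right) \left(-762\right)}{2 \cdot 428} = \left(-1\right) \frac{381}{428} = - \frac{381}{428}$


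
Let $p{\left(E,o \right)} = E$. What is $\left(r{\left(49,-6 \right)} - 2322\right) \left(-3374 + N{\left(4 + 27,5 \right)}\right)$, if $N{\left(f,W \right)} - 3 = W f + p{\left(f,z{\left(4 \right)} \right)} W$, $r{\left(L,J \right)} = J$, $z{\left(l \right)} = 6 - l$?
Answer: $7126008$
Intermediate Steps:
$N{\left(f,W \right)} = 3 + 2 W f$ ($N{\left(f,W \right)} = 3 + \left(W f + f W\right) = 3 + \left(W f + W f\right) = 3 + 2 W f$)
$\left(r{\left(49,-6 \right)} - 2322\right) \left(-3374 + N{\left(4 + 27,5 \right)}\right) = \left(-6 - 2322\right) \left(-3374 + \left(3 + 2 \cdot 5 \left(4 + 27\right)\right)\right) = - 2328 \left(-3374 + \left(3 + 2 \cdot 5 \cdot 31\right)\right) = - 2328 \left(-3374 + \left(3 + 310\right)\right) = - 2328 \left(-3374 + 313\right) = \left(-2328\right) \left(-3061\right) = 7126008$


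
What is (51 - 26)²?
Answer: 625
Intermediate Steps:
(51 - 26)² = 25² = 625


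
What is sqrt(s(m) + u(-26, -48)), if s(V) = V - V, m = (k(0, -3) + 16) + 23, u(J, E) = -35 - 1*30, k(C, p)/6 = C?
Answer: I*sqrt(65) ≈ 8.0623*I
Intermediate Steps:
k(C, p) = 6*C
u(J, E) = -65 (u(J, E) = -35 - 30 = -65)
m = 39 (m = (6*0 + 16) + 23 = (0 + 16) + 23 = 16 + 23 = 39)
s(V) = 0
sqrt(s(m) + u(-26, -48)) = sqrt(0 - 65) = sqrt(-65) = I*sqrt(65)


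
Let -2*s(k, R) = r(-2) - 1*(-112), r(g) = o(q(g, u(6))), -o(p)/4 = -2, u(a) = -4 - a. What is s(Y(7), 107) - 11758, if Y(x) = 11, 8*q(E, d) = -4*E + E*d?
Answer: -11818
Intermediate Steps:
q(E, d) = -E/2 + E*d/8 (q(E, d) = (-4*E + E*d)/8 = -E/2 + E*d/8)
o(p) = 8 (o(p) = -4*(-2) = 8)
r(g) = 8
s(k, R) = -60 (s(k, R) = -(8 - 1*(-112))/2 = -(8 + 112)/2 = -½*120 = -60)
s(Y(7), 107) - 11758 = -60 - 11758 = -11818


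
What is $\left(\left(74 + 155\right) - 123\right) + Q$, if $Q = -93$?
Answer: $13$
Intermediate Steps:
$\left(\left(74 + 155\right) - 123\right) + Q = \left(\left(74 + 155\right) - 123\right) - 93 = \left(229 - 123\right) - 93 = 106 - 93 = 13$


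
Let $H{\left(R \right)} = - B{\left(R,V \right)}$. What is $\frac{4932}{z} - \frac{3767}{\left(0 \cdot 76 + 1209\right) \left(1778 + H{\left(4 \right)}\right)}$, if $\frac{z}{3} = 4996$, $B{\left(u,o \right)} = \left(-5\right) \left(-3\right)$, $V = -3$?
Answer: $\frac{871327954}{2662202283} \approx 0.3273$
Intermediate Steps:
$B{\left(u,o \right)} = 15$
$H{\left(R \right)} = -15$ ($H{\left(R \right)} = \left(-1\right) 15 = -15$)
$z = 14988$ ($z = 3 \cdot 4996 = 14988$)
$\frac{4932}{z} - \frac{3767}{\left(0 \cdot 76 + 1209\right) \left(1778 + H{\left(4 \right)}\right)} = \frac{4932}{14988} - \frac{3767}{\left(0 \cdot 76 + 1209\right) \left(1778 - 15\right)} = 4932 \cdot \frac{1}{14988} - \frac{3767}{\left(0 + 1209\right) 1763} = \frac{411}{1249} - \frac{3767}{1209 \cdot 1763} = \frac{411}{1249} - \frac{3767}{2131467} = \frac{871327954}{2662202283}$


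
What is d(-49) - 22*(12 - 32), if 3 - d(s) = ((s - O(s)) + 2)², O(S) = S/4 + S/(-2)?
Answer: -49081/16 ≈ -3067.6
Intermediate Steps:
O(S) = -S/4 (O(S) = S*(¼) + S*(-½) = S/4 - S/2 = -S/4)
d(s) = 3 - (2 + 5*s/4)² (d(s) = 3 - ((s - (-1)*s/4) + 2)² = 3 - ((s + s/4) + 2)² = 3 - (5*s/4 + 2)² = 3 - (2 + 5*s/4)²)
d(-49) - 22*(12 - 32) = (3 - (8 + 5*(-49))²/16) - 22*(12 - 32) = (3 - (8 - 245)²/16) - 22*(-20) = (3 - 1/16*(-237)²) + 440 = (3 - 1/16*56169) + 440 = (3 - 56169/16) + 440 = -56121/16 + 440 = -49081/16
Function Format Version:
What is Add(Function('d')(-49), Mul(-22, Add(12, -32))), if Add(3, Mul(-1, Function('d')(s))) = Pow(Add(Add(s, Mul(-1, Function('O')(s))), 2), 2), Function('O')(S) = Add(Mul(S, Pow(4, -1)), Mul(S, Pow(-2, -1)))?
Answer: Rational(-49081, 16) ≈ -3067.6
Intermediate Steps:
Function('O')(S) = Mul(Rational(-1, 4), S) (Function('O')(S) = Add(Mul(S, Rational(1, 4)), Mul(S, Rational(-1, 2))) = Add(Mul(Rational(1, 4), S), Mul(Rational(-1, 2), S)) = Mul(Rational(-1, 4), S))
Function('d')(s) = Add(3, Mul(-1, Pow(Add(2, Mul(Rational(5, 4), s)), 2))) (Function('d')(s) = Add(3, Mul(-1, Pow(Add(Add(s, Mul(-1, Mul(Rational(-1, 4), s))), 2), 2))) = Add(3, Mul(-1, Pow(Add(Add(s, Mul(Rational(1, 4), s)), 2), 2))) = Add(3, Mul(-1, Pow(Add(Mul(Rational(5, 4), s), 2), 2))) = Add(3, Mul(-1, Pow(Add(2, Mul(Rational(5, 4), s)), 2))))
Add(Function('d')(-49), Mul(-22, Add(12, -32))) = Add(Add(3, Mul(Rational(-1, 16), Pow(Add(8, Mul(5, -49)), 2))), Mul(-22, Add(12, -32))) = Add(Add(3, Mul(Rational(-1, 16), Pow(Add(8, -245), 2))), Mul(-22, -20)) = Add(Add(3, Mul(Rational(-1, 16), Pow(-237, 2))), 440) = Add(Add(3, Mul(Rational(-1, 16), 56169)), 440) = Add(Add(3, Rational(-56169, 16)), 440) = Add(Rational(-56121, 16), 440) = Rational(-49081, 16)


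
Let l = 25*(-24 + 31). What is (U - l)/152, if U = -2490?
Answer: -2665/152 ≈ -17.533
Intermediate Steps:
l = 175 (l = 25*7 = 175)
(U - l)/152 = (-2490 - 1*175)/152 = (-2490 - 175)*(1/152) = -2665*1/152 = -2665/152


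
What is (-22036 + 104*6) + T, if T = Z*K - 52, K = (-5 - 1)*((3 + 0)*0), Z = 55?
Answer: -21464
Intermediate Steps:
K = 0 (K = -18*0 = -6*0 = 0)
T = -52 (T = 55*0 - 52 = 0 - 52 = -52)
(-22036 + 104*6) + T = (-22036 + 104*6) - 52 = (-22036 + 624) - 52 = -21412 - 52 = -21464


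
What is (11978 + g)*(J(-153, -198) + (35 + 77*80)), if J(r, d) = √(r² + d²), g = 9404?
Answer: 132461490 + 192438*√773 ≈ 1.3781e+8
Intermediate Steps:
J(r, d) = √(d² + r²)
(11978 + g)*(J(-153, -198) + (35 + 77*80)) = (11978 + 9404)*(√((-198)² + (-153)²) + (35 + 77*80)) = 21382*(√(39204 + 23409) + (35 + 6160)) = 21382*(√62613 + 6195) = 21382*(9*√773 + 6195) = 21382*(6195 + 9*√773) = 132461490 + 192438*√773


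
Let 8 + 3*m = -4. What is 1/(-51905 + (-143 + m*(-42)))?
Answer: -1/51880 ≈ -1.9275e-5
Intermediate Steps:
m = -4 (m = -8/3 + (1/3)*(-4) = -8/3 - 4/3 = -4)
1/(-51905 + (-143 + m*(-42))) = 1/(-51905 + (-143 - 4*(-42))) = 1/(-51905 + (-143 + 168)) = 1/(-51905 + 25) = 1/(-51880) = -1/51880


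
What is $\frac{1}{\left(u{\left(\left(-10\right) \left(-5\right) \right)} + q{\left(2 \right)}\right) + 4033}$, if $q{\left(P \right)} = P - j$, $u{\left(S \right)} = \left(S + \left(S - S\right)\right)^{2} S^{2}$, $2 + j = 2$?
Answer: $\frac{1}{6254035} \approx 1.599 \cdot 10^{-7}$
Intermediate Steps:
$j = 0$ ($j = -2 + 2 = 0$)
$u{\left(S \right)} = S^{4}$ ($u{\left(S \right)} = \left(S + 0\right)^{2} S^{2} = S^{2} S^{2} = S^{4}$)
$q{\left(P \right)} = P$ ($q{\left(P \right)} = P - 0 = P + 0 = P$)
$\frac{1}{\left(u{\left(\left(-10\right) \left(-5\right) \right)} + q{\left(2 \right)}\right) + 4033} = \frac{1}{\left(\left(\left(-10\right) \left(-5\right)\right)^{4} + 2\right) + 4033} = \frac{1}{\left(50^{4} + 2\right) + 4033} = \frac{1}{\left(6250000 + 2\right) + 4033} = \frac{1}{6250002 + 4033} = \frac{1}{6254035}$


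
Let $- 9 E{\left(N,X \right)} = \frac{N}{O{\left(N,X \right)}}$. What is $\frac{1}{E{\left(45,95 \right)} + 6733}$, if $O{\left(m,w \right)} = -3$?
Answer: $\frac{3}{20204} \approx 0.00014849$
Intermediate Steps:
$E{\left(N,X \right)} = \frac{N}{27}$ ($E{\left(N,X \right)} = - \frac{N \frac{1}{-3}}{9} = - \frac{N \left(- \frac{1}{3}\right)}{9} = - \frac{\left(- \frac{1}{3}\right) N}{9} = \frac{N}{27}$)
$\frac{1}{E{\left(45,95 \right)} + 6733} = \frac{1}{\frac{1}{27} \cdot 45 + 6733} = \frac{1}{\frac{5}{3} + 6733} = \frac{1}{\frac{20204}{3}} = \frac{3}{20204}$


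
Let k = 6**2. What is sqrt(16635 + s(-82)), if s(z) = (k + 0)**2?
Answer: sqrt(17931) ≈ 133.91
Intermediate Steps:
k = 36
s(z) = 1296 (s(z) = (36 + 0)**2 = 36**2 = 1296)
sqrt(16635 + s(-82)) = sqrt(16635 + 1296) = sqrt(17931)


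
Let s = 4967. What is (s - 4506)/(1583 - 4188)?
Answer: -461/2605 ≈ -0.17697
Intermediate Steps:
(s - 4506)/(1583 - 4188) = (4967 - 4506)/(1583 - 4188) = 461/(-2605) = 461*(-1/2605) = -461/2605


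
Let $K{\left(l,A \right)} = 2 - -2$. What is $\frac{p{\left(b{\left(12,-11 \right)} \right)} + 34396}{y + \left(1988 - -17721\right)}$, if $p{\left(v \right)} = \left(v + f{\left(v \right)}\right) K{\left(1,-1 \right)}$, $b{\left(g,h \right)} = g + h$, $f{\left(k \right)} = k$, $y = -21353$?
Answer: $- \frac{2867}{137} \approx -20.927$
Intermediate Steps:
$K{\left(l,A \right)} = 4$ ($K{\left(l,A \right)} = 2 + 2 = 4$)
$p{\left(v \right)} = 8 v$ ($p{\left(v \right)} = \left(v + v\right) 4 = 2 v 4 = 8 v$)
$\frac{p{\left(b{\left(12,-11 \right)} \right)} + 34396}{y + \left(1988 - -17721\right)} = \frac{8 \left(12 - 11\right) + 34396}{-21353 + \left(1988 - -17721\right)} = \frac{8 \cdot 1 + 34396}{-21353 + \left(1988 + 17721\right)} = \frac{8 + 34396}{-21353 + 19709} = \frac{34404}{-1644} = 34404 \left(- \frac{1}{1644}\right) = - \frac{2867}{137}$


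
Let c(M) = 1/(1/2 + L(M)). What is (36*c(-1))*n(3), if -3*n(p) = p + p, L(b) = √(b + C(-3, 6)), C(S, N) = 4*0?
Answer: -144/5 + 288*I/5 ≈ -28.8 + 57.6*I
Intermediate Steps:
C(S, N) = 0
L(b) = √b (L(b) = √(b + 0) = √b)
n(p) = -2*p/3 (n(p) = -(p + p)/3 = -2*p/3)
c(M) = 1/(½ + √M) (c(M) = 1/(1/2 + √M) = 1/(½ + √M))
(36*c(-1))*n(3) = (36*(2/(1 + 2*√(-1))))*(-⅔*3) = (36*(2/(1 + 2*I)))*(-2) = (36*(2*((1 - 2*I)/5)))*(-2) = (36*(2*(1 - 2*I)/5))*(-2) = (72*(1 - 2*I)/5)*(-2) = -144*(1 - 2*I)/5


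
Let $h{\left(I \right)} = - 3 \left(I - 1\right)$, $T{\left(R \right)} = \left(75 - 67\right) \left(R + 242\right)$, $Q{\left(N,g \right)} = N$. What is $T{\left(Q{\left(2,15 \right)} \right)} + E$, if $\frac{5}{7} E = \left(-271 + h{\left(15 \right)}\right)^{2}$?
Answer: $\frac{695543}{5} \approx 1.3911 \cdot 10^{5}$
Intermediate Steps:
$T{\left(R \right)} = 1936 + 8 R$ ($T{\left(R \right)} = 8 \left(242 + R\right) = 1936 + 8 R$)
$h{\left(I \right)} = 3 - 3 I$ ($h{\left(I \right)} = - 3 \left(-1 + I\right) = 3 - 3 I$)
$E = \frac{685783}{5}$ ($E = \frac{7 \left(-271 + \left(3 - 45\right)\right)^{2}}{5} = \frac{7 \left(-271 - 42\right)^{2}}{5} = \frac{7 \left(-313\right)^{2}}{5} = \frac{7}{5} \cdot 97969 = \frac{685783}{5} \approx 1.3716 \cdot 10^{5}$)
$T{\left(Q{\left(2,15 \right)} \right)} + E = \left(1936 + 8 \cdot 2\right) + \frac{685783}{5} = \left(1936 + 16\right) + \frac{685783}{5} = 1952 + \frac{685783}{5} = \frac{695543}{5}$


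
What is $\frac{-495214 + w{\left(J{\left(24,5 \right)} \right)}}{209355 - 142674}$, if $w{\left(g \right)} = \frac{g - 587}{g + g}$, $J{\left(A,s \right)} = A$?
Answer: $- \frac{23770835}{3200688} \approx -7.4268$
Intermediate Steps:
$w{\left(g \right)} = \frac{-587 + g}{2 g}$
$\frac{-495214 + w{\left(J{\left(24,5 \right)} \right)}}{209355 - 142674} = \frac{-495214 + \frac{-587 + 24}{2 \cdot 24}}{209355 - 142674} = \frac{-495214 + \frac{1}{2} \cdot \frac{1}{24} \left(-563\right)}{66681} = \left(-495214 - \frac{563}{48}\right) \frac{1}{66681} = \left(- \frac{23770835}{48}\right) \frac{1}{66681} = - \frac{23770835}{3200688}$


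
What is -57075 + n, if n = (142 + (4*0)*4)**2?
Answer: -36911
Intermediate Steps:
n = 20164 (n = (142 + 0*4)**2 = (142 + 0)**2 = 142**2 = 20164)
-57075 + n = -57075 + 20164 = -36911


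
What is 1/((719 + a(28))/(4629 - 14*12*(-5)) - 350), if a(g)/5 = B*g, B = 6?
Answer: -5469/1912591 ≈ -0.0028595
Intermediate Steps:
a(g) = 30*g (a(g) = 5*(6*g) = 30*g)
1/((719 + a(28))/(4629 - 14*12*(-5)) - 350) = 1/((719 + 30*28)/(4629 - 14*12*(-5)) - 350) = 1/((719 + 840)/(4629 - 168*(-5)) - 350) = 1/(1559/(4629 + 840) - 350) = 1/(1559/5469 - 350) = 1/(-1912591/5469) = -5469/1912591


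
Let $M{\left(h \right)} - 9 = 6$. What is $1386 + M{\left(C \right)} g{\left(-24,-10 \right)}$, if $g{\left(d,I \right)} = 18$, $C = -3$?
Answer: $1656$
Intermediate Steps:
$M{\left(h \right)} = 15$ ($M{\left(h \right)} = 9 + 6 = 15$)
$1386 + M{\left(C \right)} g{\left(-24,-10 \right)} = 1386 + 15 \cdot 18 = 1386 + 270 = 1656$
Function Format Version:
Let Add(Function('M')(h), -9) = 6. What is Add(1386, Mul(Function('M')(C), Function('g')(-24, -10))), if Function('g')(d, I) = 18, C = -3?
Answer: 1656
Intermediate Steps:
Function('M')(h) = 15 (Function('M')(h) = Add(9, 6) = 15)
Add(1386, Mul(Function('M')(C), Function('g')(-24, -10))) = Add(1386, Mul(15, 18)) = Add(1386, 270) = 1656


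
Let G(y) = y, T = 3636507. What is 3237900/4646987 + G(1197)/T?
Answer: 560962307559/804704797829 ≈ 0.69710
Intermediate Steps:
3237900/4646987 + G(1197)/T = 3237900/4646987 + 1197/3636507 = 3237900*(1/4646987) + 1197*(1/3636507) = 3237900/4646987 + 57/173167 = 560962307559/804704797829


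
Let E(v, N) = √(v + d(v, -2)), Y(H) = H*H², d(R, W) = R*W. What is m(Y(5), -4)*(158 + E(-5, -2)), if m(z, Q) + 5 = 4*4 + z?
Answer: 21488 + 136*√5 ≈ 21792.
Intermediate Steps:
Y(H) = H³
m(z, Q) = 11 + z (m(z, Q) = -5 + (4*4 + z) = -5 + (16 + z) = 11 + z)
E(v, N) = √(-v) (E(v, N) = √(v + v*(-2)) = √(v - 2*v) = √(-v))
m(Y(5), -4)*(158 + E(-5, -2)) = (11 + 5³)*(158 + √(-1*(-5))) = (11 + 125)*(158 + √5) = 136*(158 + √5) = 21488 + 136*√5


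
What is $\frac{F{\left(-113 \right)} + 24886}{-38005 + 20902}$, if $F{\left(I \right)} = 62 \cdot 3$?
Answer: $- \frac{25072}{17103} \approx -1.4659$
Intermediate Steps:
$F{\left(I \right)} = 186$
$\frac{F{\left(-113 \right)} + 24886}{-38005 + 20902} = \frac{186 + 24886}{-38005 + 20902} = \frac{25072}{-17103} = 25072 \left(- \frac{1}{17103}\right) = - \frac{25072}{17103}$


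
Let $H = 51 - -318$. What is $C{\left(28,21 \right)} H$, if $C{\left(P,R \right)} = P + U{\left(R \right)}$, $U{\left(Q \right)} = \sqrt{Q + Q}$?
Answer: $10332 + 369 \sqrt{42} \approx 12723.0$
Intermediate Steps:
$U{\left(Q \right)} = \sqrt{2} \sqrt{Q}$ ($U{\left(Q \right)} = \sqrt{2 Q} = \sqrt{2} \sqrt{Q}$)
$C{\left(P,R \right)} = P + \sqrt{2} \sqrt{R}$
$H = 369$ ($H = 51 + 318 = 369$)
$C{\left(28,21 \right)} H = \left(28 + \sqrt{2} \sqrt{21}\right) 369 = \left(28 + \sqrt{42}\right) 369 = 10332 + 369 \sqrt{42}$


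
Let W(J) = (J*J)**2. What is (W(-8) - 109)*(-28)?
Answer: -111636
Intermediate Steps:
W(J) = J**4 (W(J) = (J**2)**2 = J**4)
(W(-8) - 109)*(-28) = ((-8)**4 - 109)*(-28) = (4096 - 109)*(-28) = 3987*(-28) = -111636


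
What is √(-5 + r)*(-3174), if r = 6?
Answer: -3174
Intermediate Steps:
√(-5 + r)*(-3174) = √(-5 + 6)*(-3174) = √1*(-3174) = 1*(-3174) = -3174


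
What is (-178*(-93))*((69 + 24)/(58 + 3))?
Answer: 1539522/61 ≈ 25238.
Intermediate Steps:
(-178*(-93))*((69 + 24)/(58 + 3)) = 16554*(93/61) = 1539522/61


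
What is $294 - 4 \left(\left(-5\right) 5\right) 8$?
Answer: $1094$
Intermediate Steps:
$294 - 4 \left(\left(-5\right) 5\right) 8 = 294 - 4 \left(-25\right) 8 = 294 - \left(-100\right) 8 = 294 - -800 = 294 + 800 = 1094$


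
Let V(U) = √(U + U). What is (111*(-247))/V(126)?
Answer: -9139*√7/14 ≈ -1727.1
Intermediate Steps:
V(U) = √2*√U (V(U) = √(2*U) = √2*√U)
(111*(-247))/V(126) = (111*(-247))/((√2*√126)) = -27417*√7/42 = -9139*√7/14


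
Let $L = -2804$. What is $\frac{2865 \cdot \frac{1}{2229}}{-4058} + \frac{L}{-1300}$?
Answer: $\frac{2113270519}{979905550} \approx 2.1566$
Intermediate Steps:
$\frac{2865 \cdot \frac{1}{2229}}{-4058} + \frac{L}{-1300} = \frac{2865 \cdot \frac{1}{2229}}{-4058} - \frac{2804}{-1300} = 2865 \cdot \frac{1}{2229} \left(- \frac{1}{4058}\right) - - \frac{701}{325} = \frac{955}{743} \left(- \frac{1}{4058}\right) + \frac{701}{325} = - \frac{955}{3015094} + \frac{701}{325} = \frac{2113270519}{979905550}$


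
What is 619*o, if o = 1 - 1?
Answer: 0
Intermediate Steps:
o = 0
619*o = 619*0 = 0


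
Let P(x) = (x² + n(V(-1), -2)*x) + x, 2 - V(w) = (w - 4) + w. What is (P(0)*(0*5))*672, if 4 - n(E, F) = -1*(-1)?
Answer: 0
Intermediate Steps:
V(w) = 6 - 2*w (V(w) = 2 - ((w - 4) + w) = 2 - ((-4 + w) + w) = 2 - (-4 + 2*w) = 2 + (4 - 2*w) = 6 - 2*w)
n(E, F) = 3 (n(E, F) = 4 - (-1)*(-1) = 4 - 1*1 = 4 - 1 = 3)
P(x) = x² + 4*x (P(x) = (x² + 3*x) + x = x² + 4*x)
(P(0)*(0*5))*672 = ((0*(4 + 0))*(0*5))*672 = ((0*4)*0)*672 = (0*0)*672 = 0*672 = 0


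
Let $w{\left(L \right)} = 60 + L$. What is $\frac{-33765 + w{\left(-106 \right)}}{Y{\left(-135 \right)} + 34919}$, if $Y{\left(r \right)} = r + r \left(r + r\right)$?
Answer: $- \frac{33811}{71234} \approx -0.47465$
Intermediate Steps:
$Y{\left(r \right)} = r + 2 r^{2}$ ($Y{\left(r \right)} = r + r 2 r = r + 2 r^{2}$)
$\frac{-33765 + w{\left(-106 \right)}}{Y{\left(-135 \right)} + 34919} = \frac{-33765 + \left(60 - 106\right)}{- 135 \left(1 + 2 \left(-135\right)\right) + 34919} = \frac{-33765 - 46}{- 135 \left(1 - 270\right) + 34919} = - \frac{33811}{\left(-135\right) \left(-269\right) + 34919} = - \frac{33811}{36315 + 34919} = - \frac{33811}{71234}$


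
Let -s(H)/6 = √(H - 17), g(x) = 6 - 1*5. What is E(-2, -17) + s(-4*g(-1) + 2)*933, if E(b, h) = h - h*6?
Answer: 85 - 5598*I*√19 ≈ 85.0 - 24401.0*I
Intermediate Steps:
g(x) = 1 (g(x) = 6 - 5 = 1)
E(b, h) = -5*h (E(b, h) = h - 6*h = -5*h)
s(H) = -6*√(-17 + H) (s(H) = -6*√(H - 17) = -6*√(-17 + H))
E(-2, -17) + s(-4*g(-1) + 2)*933 = -5*(-17) - 6*√(-17 + (-4*1 + 2))*933 = 85 - 6*√(-17 + (-4 + 2))*933 = 85 - 6*√(-17 - 2)*933 = 85 - 6*I*√19*933 = 85 - 5598*I*√19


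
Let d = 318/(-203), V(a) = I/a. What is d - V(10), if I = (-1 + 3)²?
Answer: -1996/1015 ≈ -1.9665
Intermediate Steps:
I = 4 (I = 2² = 4)
V(a) = 4/a
d = -318/203 (d = 318*(-1/203) = -318/203 ≈ -1.5665)
d - V(10) = -318/203 - 4/10 = -318/203 - 1*⅖ = -318/203 - ⅖ = -1996/1015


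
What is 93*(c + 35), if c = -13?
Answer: 2046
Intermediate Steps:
93*(c + 35) = 93*(-13 + 35) = 93*22 = 2046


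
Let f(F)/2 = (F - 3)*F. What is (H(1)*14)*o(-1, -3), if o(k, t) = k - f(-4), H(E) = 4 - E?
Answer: -2394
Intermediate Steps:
f(F) = 2*F*(-3 + F) (f(F) = 2*((F - 3)*F) = 2*((-3 + F)*F) = 2*(F*(-3 + F)) = 2*F*(-3 + F))
o(k, t) = -56 + k (o(k, t) = k - 2*(-4)*(-3 - 4) = k - 2*(-4)*(-7) = k - 1*56 = k - 56 = -56 + k)
(H(1)*14)*o(-1, -3) = ((4 - 1*1)*14)*(-56 - 1) = ((4 - 1)*14)*(-57) = (3*14)*(-57) = 42*(-57) = -2394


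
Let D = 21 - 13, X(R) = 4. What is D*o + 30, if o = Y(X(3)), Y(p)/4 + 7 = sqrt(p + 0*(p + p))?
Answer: -130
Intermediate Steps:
Y(p) = -28 + 4*sqrt(p) (Y(p) = -28 + 4*sqrt(p + 0*(p + p)) = -28 + 4*sqrt(p + 0*(2*p)) = -28 + 4*sqrt(p + 0) = -28 + 4*sqrt(p))
D = 8
o = -20 (o = -28 + 4*sqrt(4) = -28 + 4*2 = -28 + 8 = -20)
D*o + 30 = 8*(-20) + 30 = -160 + 30 = -130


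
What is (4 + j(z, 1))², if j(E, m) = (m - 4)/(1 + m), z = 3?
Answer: 25/4 ≈ 6.2500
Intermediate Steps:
j(E, m) = (-4 + m)/(1 + m)
(4 + j(z, 1))² = (4 + (-4 + 1)/(1 + 1))² = (4 - 3/2)² = (5/2)² = 25/4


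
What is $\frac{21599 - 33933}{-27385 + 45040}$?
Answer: $- \frac{12334}{17655} \approx -0.69861$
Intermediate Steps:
$\frac{21599 - 33933}{-27385 + 45040} = - \frac{12334}{17655}$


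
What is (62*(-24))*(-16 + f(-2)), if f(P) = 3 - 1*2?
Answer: 22320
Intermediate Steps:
f(P) = 1 (f(P) = 3 - 2 = 1)
(62*(-24))*(-16 + f(-2)) = (62*(-24))*(-16 + 1) = -1488*(-15) = 22320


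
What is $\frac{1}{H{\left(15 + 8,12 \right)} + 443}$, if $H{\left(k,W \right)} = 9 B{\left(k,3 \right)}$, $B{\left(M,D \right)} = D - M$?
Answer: $\frac{1}{263} \approx 0.0038023$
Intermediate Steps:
$H{\left(k,W \right)} = 27 - 9 k$ ($H{\left(k,W \right)} = 9 \left(3 - k\right) = 27 - 9 k$)
$\frac{1}{H{\left(15 + 8,12 \right)} + 443} = \frac{1}{\left(27 - 9 \left(15 + 8\right)\right) + 443} = \frac{1}{\left(27 - 207\right) + 443} = \frac{1}{-180 + 443} = \frac{1}{263}$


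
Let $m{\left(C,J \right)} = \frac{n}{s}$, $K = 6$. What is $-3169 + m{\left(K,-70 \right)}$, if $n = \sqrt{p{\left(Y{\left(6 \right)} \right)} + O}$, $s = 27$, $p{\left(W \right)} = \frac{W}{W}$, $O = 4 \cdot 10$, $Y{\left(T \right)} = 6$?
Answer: $-3169 + \frac{\sqrt{41}}{27} \approx -3168.8$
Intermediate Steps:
$O = 40$
$p{\left(W \right)} = 1$
$n = \sqrt{41}$ ($n = \sqrt{1 + 40} = \sqrt{41} \approx 6.4031$)
$m{\left(C,J \right)} = \frac{\sqrt{41}}{27}$
$-3169 + m{\left(K,-70 \right)} = -3169 + \frac{\sqrt{41}}{27}$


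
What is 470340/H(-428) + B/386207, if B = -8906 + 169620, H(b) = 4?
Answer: 45412310809/386207 ≈ 1.1759e+5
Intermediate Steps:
B = 160714
470340/H(-428) + B/386207 = 470340/4 + 160714/386207 = 470340*(¼) + 160714*(1/386207) = 117585 + 160714/386207 = 45412310809/386207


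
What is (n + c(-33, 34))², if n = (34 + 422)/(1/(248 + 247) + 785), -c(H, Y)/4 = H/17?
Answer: 47488072363281/681820124176 ≈ 69.649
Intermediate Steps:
c(H, Y) = -4*H/17
n = 28215/48572 (n = 456/(1/495 + 785) = 456/(388576/495) = 456*(495/388576) = 28215/48572 ≈ 0.58089)
(n + c(-33, 34))² = (28215/48572 - 4/17*(-33))² = (28215/48572 + 132/17)² = (6891159/825724)² = 47488072363281/681820124176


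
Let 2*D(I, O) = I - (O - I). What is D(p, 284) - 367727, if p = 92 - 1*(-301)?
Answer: -367476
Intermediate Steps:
p = 393 (p = 92 + 301 = 393)
D(I, O) = I - O/2 (D(I, O) = (I - (O - I))/2 = (I + (I - O))/2 = (-O + 2*I)/2 = I - O/2)
D(p, 284) - 367727 = (393 - 1/2*284) - 367727 = (393 - 142) - 367727 = 251 - 367727 = -367476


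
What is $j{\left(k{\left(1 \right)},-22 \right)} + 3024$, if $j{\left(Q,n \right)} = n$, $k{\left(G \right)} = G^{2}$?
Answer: $3002$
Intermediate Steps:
$j{\left(k{\left(1 \right)},-22 \right)} + 3024 = -22 + 3024 = 3002$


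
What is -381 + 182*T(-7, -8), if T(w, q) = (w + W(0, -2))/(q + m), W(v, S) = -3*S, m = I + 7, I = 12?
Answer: -4373/11 ≈ -397.55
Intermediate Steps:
m = 19 (m = 12 + 7 = 19)
T(w, q) = (6 + w)/(19 + q) (T(w, q) = (w - 3*(-2))/(q + 19) = (w + 6)/(19 + q) = (6 + w)/(19 + q))
-381 + 182*T(-7, -8) = -381 + 182*((6 - 7)/(19 - 8)) = -381 + 182*(-1/11) = -381 - 182/11 = -4373/11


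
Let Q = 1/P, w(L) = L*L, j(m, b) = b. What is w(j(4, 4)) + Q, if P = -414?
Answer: 6623/414 ≈ 15.998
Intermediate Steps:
w(L) = L²
Q = -1/414 (Q = 1/(-414) = -1/414 ≈ -0.0024155)
w(j(4, 4)) + Q = 4² - 1/414 = 16 - 1/414 = 6623/414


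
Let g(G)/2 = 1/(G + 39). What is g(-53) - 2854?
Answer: -19979/7 ≈ -2854.1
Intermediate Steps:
g(G) = 2/(39 + G) (g(G) = 2/(G + 39) = 2/(39 + G))
g(-53) - 2854 = 2/(39 - 53) - 2854 = 2/(-14) - 2854 = 2*(-1/14) - 2854 = -⅐ - 2854 = -19979/7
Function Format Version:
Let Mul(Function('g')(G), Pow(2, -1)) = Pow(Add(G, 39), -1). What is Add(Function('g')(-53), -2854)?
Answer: Rational(-19979, 7) ≈ -2854.1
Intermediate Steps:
Function('g')(G) = Mul(2, Pow(Add(39, G), -1)) (Function('g')(G) = Mul(2, Pow(Add(G, 39), -1)) = Mul(2, Pow(Add(39, G), -1)))
Add(Function('g')(-53), -2854) = Add(Mul(2, Pow(Add(39, -53), -1)), -2854) = Add(Mul(2, Pow(-14, -1)), -2854) = Add(Mul(2, Rational(-1, 14)), -2854) = Add(Rational(-1, 7), -2854) = Rational(-19979, 7)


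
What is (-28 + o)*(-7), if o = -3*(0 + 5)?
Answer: 301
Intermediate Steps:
o = -15 (o = -3*5 = -15)
(-28 + o)*(-7) = (-28 - 15)*(-7) = -43*(-7) = 301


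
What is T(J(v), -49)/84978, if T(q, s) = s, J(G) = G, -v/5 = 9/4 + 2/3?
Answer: -49/84978 ≈ -0.00057662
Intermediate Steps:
v = -175/12 (v = -5*(9/4 + 2/3) = -5*35/12 = -175/12 ≈ -14.583)
T(J(v), -49)/84978 = -49/84978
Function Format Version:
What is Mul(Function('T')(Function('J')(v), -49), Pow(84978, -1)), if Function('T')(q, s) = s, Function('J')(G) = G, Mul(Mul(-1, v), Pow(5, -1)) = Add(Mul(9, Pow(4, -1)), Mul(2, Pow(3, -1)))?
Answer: Rational(-49, 84978) ≈ -0.00057662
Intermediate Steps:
v = Rational(-175, 12) (v = Mul(-5, Add(Mul(9, Pow(4, -1)), Mul(2, Pow(3, -1)))) = Mul(-5, Add(Mul(9, Rational(1, 4)), Mul(2, Rational(1, 3)))) = Mul(-5, Add(Rational(9, 4), Rational(2, 3))) = Mul(-5, Rational(35, 12)) = Rational(-175, 12) ≈ -14.583)
Mul(Function('T')(Function('J')(v), -49), Pow(84978, -1)) = Mul(-49, Pow(84978, -1)) = Mul(-49, Rational(1, 84978)) = Rational(-49, 84978)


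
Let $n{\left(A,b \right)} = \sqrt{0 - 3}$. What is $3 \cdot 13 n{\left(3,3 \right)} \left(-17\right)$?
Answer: $- 663 i \sqrt{3} \approx - 1148.3 i$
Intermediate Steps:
$n{\left(A,b \right)} = i \sqrt{3}$ ($n{\left(A,b \right)} = \sqrt{-3} = i \sqrt{3}$)
$3 \cdot 13 n{\left(3,3 \right)} \left(-17\right) = 3 \cdot 13 i \sqrt{3} \left(-17\right) = 39 i \sqrt{3} \left(-17\right) = - 663 i \sqrt{3}$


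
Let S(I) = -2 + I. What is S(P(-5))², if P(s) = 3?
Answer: 1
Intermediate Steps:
S(P(-5))² = (-2 + 3)² = 1² = 1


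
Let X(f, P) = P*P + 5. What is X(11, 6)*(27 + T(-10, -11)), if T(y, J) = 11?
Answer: 1558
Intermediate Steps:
X(f, P) = 5 + P² (X(f, P) = P² + 5 = 5 + P²)
X(11, 6)*(27 + T(-10, -11)) = (5 + 6²)*(27 + 11) = (5 + 36)*38 = 41*38 = 1558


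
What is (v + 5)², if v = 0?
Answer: 25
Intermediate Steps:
(v + 5)² = (0 + 5)² = 5² = 25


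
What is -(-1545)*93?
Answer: 143685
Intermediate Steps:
-(-1545)*93 = -5*(-28737) = 143685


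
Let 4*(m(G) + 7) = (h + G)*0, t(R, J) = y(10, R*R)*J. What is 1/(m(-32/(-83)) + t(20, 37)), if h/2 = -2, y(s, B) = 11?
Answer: 1/400 ≈ 0.0025000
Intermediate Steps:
h = -4 (h = 2*(-2) = -4)
t(R, J) = 11*J
m(G) = -7 (m(G) = -7 + ((-4 + G)*0)/4 = -7 + (1/4)*0 = -7 + 0 = -7)
1/(m(-32/(-83)) + t(20, 37)) = 1/(-7 + 11*37) = 1/(-7 + 407) = 1/400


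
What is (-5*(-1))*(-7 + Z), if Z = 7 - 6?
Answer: -30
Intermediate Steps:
Z = 1
(-5*(-1))*(-7 + Z) = (-5*(-1))*(-7 + 1) = 5*(-6) = -30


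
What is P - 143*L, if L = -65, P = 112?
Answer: 9407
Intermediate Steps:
P - 143*L = 112 - 143*(-65) = 112 + 9295 = 9407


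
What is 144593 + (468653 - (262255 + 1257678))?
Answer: -906687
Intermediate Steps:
144593 + (468653 - (262255 + 1257678)) = 144593 + (468653 - 1*1519933) = 144593 + (468653 - 1519933) = 144593 - 1051280 = -906687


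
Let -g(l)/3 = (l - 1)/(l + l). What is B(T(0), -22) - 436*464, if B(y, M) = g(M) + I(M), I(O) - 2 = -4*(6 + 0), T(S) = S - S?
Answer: -8902413/44 ≈ -2.0233e+5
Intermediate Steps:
T(S) = 0
g(l) = -3*(-1 + l)/(2*l) (g(l) = -3*(l - 1)/(l + l) = -3*(-1 + l)/(2*l))
I(O) = -22 (I(O) = 2 - 4*(6 + 0) = 2 - 4*6 = 2 - 24 = -22)
B(y, M) = -22 + 3*(1 - M)/(2*M) (B(y, M) = 3*(1 - M)/(2*M) - 22 = -22 + 3*(1 - M)/(2*M))
B(T(0), -22) - 436*464 = (1/2)*(3 - 47*(-22))/(-22) - 436*464 = (1/2)*(-1/22)*(3 + 1034) - 202304 = (1/2)*(-1/22)*1037 - 202304 = -1037/44 - 202304 = -8902413/44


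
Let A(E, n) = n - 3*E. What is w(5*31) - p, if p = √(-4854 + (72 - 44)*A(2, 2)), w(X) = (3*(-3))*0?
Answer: -I*√4966 ≈ -70.47*I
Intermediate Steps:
w(X) = 0 (w(X) = -9*0 = 0)
p = I*√4966 (p = √(-4854 + (72 - 44)*(2 - 3*2)) = √(-4854 + 28*(2 - 6)) = √(-4854 + 28*(-4)) = √(-4854 - 112) = √(-4966) = I*√4966 ≈ 70.47*I)
w(5*31) - p = 0 - I*√4966 = -I*√4966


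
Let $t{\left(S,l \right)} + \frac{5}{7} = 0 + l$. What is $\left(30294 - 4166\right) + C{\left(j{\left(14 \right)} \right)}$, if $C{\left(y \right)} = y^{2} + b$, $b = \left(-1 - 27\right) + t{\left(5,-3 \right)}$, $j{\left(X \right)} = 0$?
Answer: $\frac{182674}{7} \approx 26096.0$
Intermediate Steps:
$t{\left(S,l \right)} = - \frac{5}{7} + l$ ($t{\left(S,l \right)} = - \frac{5}{7} + \left(0 + l\right) = - \frac{5}{7} + l$)
$b = - \frac{222}{7}$ ($b = \left(-1 - 27\right) - \frac{26}{7} = -28 - \frac{26}{7} = - \frac{222}{7} \approx -31.714$)
$C{\left(y \right)} = - \frac{222}{7} + y^{2}$ ($C{\left(y \right)} = y^{2} - \frac{222}{7} = - \frac{222}{7} + y^{2}$)
$\left(30294 - 4166\right) + C{\left(j{\left(14 \right)} \right)} = \left(30294 - 4166\right) - \left(\frac{222}{7} - 0^{2}\right) = 26128 + \left(- \frac{222}{7} + 0\right) = 26128 - \frac{222}{7} = \frac{182674}{7}$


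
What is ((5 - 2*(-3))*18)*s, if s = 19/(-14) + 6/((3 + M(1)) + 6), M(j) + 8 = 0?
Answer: 6435/7 ≈ 919.29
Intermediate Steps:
M(j) = -8 (M(j) = -8 + 0 = -8)
s = 65/14 (s = 19/(-14) + 6/((3 - 8) + 6) = 19*(-1/14) + 6/(-5 + 6) = -19/14 + 6/1 = -19/14 + 6*1 = -19/14 + 6 = 65/14 ≈ 4.6429)
((5 - 2*(-3))*18)*s = ((5 - 2*(-3))*18)*(65/14) = ((5 + 6)*18)*(65/14) = (11*18)*(65/14) = 198*(65/14) = 6435/7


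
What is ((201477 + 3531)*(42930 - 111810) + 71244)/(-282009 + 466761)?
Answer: -392246661/5132 ≈ -76432.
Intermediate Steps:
((201477 + 3531)*(42930 - 111810) + 71244)/(-282009 + 466761) = (205008*(-68880) + 71244)/184752 = (-14120951040 + 71244)*(1/184752) = -14120879796*1/184752 = -392246661/5132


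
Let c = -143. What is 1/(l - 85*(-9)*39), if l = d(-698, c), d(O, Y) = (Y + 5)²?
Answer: 1/48879 ≈ 2.0459e-5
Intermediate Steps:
d(O, Y) = (5 + Y)²
l = 19044 (l = (5 - 143)² = (-138)² = 19044)
1/(l - 85*(-9)*39) = 1/(19044 - 85*(-9)*39) = 1/(19044 + 765*39) = 1/(19044 + 29835) = 1/48879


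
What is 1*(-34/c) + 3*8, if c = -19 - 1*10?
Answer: 730/29 ≈ 25.172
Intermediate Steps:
c = -29 (c = -19 - 10 = -29)
1*(-34/c) + 3*8 = 1*(-34/(-29)) + 3*8 = 1*(-34*(-1/29)) + 24 = 1*(34/29) + 24 = 34/29 + 24 = 730/29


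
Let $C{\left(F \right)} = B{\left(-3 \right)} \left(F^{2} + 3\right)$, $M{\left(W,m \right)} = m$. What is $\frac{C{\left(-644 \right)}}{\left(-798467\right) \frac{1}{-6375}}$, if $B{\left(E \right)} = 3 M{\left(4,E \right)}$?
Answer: $- \frac{23795650125}{798467} \approx -29802.0$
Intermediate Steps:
$B{\left(E \right)} = 3 E$
$C{\left(F \right)} = -27 - 9 F^{2}$ ($C{\left(F \right)} = 3 \left(-3\right) \left(F^{2} + 3\right) = - 9 \left(3 + F^{2}\right) = -27 - 9 F^{2}$)
$\frac{C{\left(-644 \right)}}{\left(-798467\right) \frac{1}{-6375}} = \frac{-27 - 9 \left(-644\right)^{2}}{\left(-798467\right) \frac{1}{-6375}} = \frac{-27 - 3732624}{\left(-798467\right) \left(- \frac{1}{6375}\right)} = \frac{-27 - 3732624}{\frac{798467}{6375}} = \left(-3732651\right) \frac{6375}{798467} = - \frac{23795650125}{798467}$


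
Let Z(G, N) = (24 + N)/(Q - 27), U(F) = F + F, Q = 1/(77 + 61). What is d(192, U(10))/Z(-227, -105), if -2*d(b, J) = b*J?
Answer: -1192000/1863 ≈ -639.83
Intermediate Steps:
Q = 1/138 ≈ 0.0072464
U(F) = 2*F
Z(G, N) = -3312/3725 - 138*N/3725 (Z(G, N) = (24 + N)/(1/138 - 27) = (24 + N)/(-3725/138) = (24 + N)*(-138/3725) = -3312/3725 - 138*N/3725)
d(b, J) = -J*b/2 (d(b, J) = -b*J/2 = -J*b/2)
d(192, U(10))/Z(-227, -105) = (-½*2*10*192)/(-3312/3725 - 138/3725*(-105)) = (-½*20*192)/(-3312/3725 + 2898/745) = -1920/11178/3725 = -1920*3725/11178 = -1192000/1863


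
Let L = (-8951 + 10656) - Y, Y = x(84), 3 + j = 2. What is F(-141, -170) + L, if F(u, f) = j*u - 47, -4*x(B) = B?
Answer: 1820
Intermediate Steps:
j = -1 (j = -3 + 2 = -1)
x(B) = -B/4
F(u, f) = -47 - u (F(u, f) = -u - 47 = -47 - u)
Y = -21 (Y = -1/4*84 = -21)
L = 1726 (L = (-8951 + 10656) - 1*(-21) = 1705 + 21 = 1726)
F(-141, -170) + L = (-47 - 1*(-141)) + 1726 = (-47 + 141) + 1726 = 94 + 1726 = 1820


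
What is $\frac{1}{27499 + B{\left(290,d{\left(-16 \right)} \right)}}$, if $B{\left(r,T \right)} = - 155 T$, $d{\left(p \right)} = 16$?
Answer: $\frac{1}{25019} \approx 3.997 \cdot 10^{-5}$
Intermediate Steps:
$\frac{1}{27499 + B{\left(290,d{\left(-16 \right)} \right)}} = \frac{1}{27499 - 2480} = \frac{1}{25019}$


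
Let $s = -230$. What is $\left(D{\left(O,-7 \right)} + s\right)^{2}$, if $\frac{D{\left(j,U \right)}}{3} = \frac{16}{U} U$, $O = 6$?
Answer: $33124$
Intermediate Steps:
$D{\left(j,U \right)} = 48$ ($D{\left(j,U \right)} = 3 \frac{16}{U} U = 3 \cdot 16 = 48$)
$\left(D{\left(O,-7 \right)} + s\right)^{2} = \left(48 - 230\right)^{2} = \left(-182\right)^{2} = 33124$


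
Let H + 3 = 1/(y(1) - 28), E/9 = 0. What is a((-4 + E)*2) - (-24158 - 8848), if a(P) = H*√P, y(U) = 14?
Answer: 33006 - 43*I*√2/7 ≈ 33006.0 - 8.6873*I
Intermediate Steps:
E = 0 (E = 9*0 = 0)
H = -43/14 (H = -3 + 1/(14 - 28) = -3 + 1/(-14) = -3 - 1/14 = -43/14 ≈ -3.0714)
a(P) = -43*√P/14
a((-4 + E)*2) - (-24158 - 8848) = -43*√2*√(-4 + 0)/14 - (-24158 - 8848) = -43*2*I*√2/14 - 1*(-33006) = -43*I*√2/7 + 33006 = 33006 - 43*I*√2/7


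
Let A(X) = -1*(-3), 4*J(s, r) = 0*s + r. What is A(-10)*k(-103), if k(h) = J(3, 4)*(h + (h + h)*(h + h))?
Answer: 126999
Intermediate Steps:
J(s, r) = r/4 (J(s, r) = (0*s + r)/4 = (0 + r)/4 = r/4)
A(X) = 3
k(h) = h + 4*h² (k(h) = ((¼)*4)*(h + (h + h)*(h + h)) = 1*(h + (2*h)*(2*h)) = 1*(h + 4*h²) = h + 4*h²)
A(-10)*k(-103) = 3*(-103*(1 + 4*(-103))) = 3*(-103*(1 - 412)) = 3*(-103*(-411)) = 3*42333 = 126999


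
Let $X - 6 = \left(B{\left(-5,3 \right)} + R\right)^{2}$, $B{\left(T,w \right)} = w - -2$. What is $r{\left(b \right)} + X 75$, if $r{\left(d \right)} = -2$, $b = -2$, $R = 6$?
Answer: $9523$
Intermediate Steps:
$B{\left(T,w \right)} = 2 + w$ ($B{\left(T,w \right)} = w + 2 = 2 + w$)
$X = 127$ ($X = 6 + \left(\left(2 + 3\right) + 6\right)^{2} = 6 + \left(5 + 6\right)^{2} = 6 + 11^{2} = 6 + 121 = 127$)
$r{\left(b \right)} + X 75 = -2 + 127 \cdot 75 = -2 + 9525 = 9523$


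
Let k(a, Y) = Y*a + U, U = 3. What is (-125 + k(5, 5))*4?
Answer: -388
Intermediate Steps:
k(a, Y) = 3 + Y*a (k(a, Y) = Y*a + 3 = 3 + Y*a)
(-125 + k(5, 5))*4 = (-125 + (3 + 5*5))*4 = (-125 + (3 + 25))*4 = (-125 + 28)*4 = -97*4 = -388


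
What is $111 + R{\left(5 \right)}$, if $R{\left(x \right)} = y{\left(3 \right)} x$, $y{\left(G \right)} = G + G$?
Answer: $141$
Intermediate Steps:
$y{\left(G \right)} = 2 G$
$R{\left(x \right)} = 6 x$ ($R{\left(x \right)} = 2 \cdot 3 x = 6 x$)
$111 + R{\left(5 \right)} = 111 + 6 \cdot 5 = 111 + 30 = 141$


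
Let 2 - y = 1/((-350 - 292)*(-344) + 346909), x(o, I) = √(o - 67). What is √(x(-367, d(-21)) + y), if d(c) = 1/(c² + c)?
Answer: √(644695454341 + 322348011049*I*√434)/567757 ≈ 3.3859 + 3.0764*I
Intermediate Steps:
d(c) = 1/(c + c²)
x(o, I) = √(-67 + o)
y = 1135513/567757 (y = 2 - 1/((-350 - 292)*(-344) + 346909) = 2 - 1/(-642*(-344) + 346909) = 2 - 1/(220848 + 346909) = 2 - 1/567757 = 1135513/567757 ≈ 2.0000)
√(x(-367, d(-21)) + y) = √(√(-67 - 367) + 1135513/567757) = √(√(-434) + 1135513/567757) = √(I*√434 + 1135513/567757) = √(1135513/567757 + I*√434)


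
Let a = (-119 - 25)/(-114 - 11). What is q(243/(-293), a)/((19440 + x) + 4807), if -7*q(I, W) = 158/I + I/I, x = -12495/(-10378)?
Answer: 477917278/428053011561 ≈ 0.0011165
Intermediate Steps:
x = 12495/10378 (x = -12495*(-1/10378) = 12495/10378 ≈ 1.2040)
a = 144/125 (a = -144/(-125) = -144*(-1/125) = 144/125 ≈ 1.1520)
q(I, W) = -1/7 - 158/(7*I) (q(I, W) = -(158/I + I/I)/7 = -(158/I + 1)/7 = -(1 + 158/I)/7 = -1/7 - 158/(7*I))
q(243/(-293), a)/((19440 + x) + 4807) = ((-158 - 243/(-293))/(7*((243/(-293)))))/((19440 + 12495/10378) + 4807) = ((-158 - 243*(-1)/293)/(7*((243*(-1/293)))))/(201760815/10378 + 4807) = ((-158 - 1*(-243/293))/(7*(-243/293)))/(251647861/10378) = ((1/7)*(-293/243)*(-158 + 243/293))*(10378/251647861) = ((1/7)*(-293/243)*(-46051/293))*(10378/251647861) = (46051/1701)*(10378/251647861) = 477917278/428053011561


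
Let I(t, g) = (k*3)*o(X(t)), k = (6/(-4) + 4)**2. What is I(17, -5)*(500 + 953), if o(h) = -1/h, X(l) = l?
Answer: -108975/68 ≈ -1602.6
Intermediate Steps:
k = 25/4 (k = (6*(-1/4) + 4)**2 = (-3/2 + 4)**2 = (5/2)**2 = 25/4 ≈ 6.2500)
I(t, g) = -75/(4*t) (I(t, g) = ((25/4)*3)*(-1/t) = 75*(-1/t)/4 = -75/(4*t))
I(17, -5)*(500 + 953) = (-75/4/17)*(500 + 953) = -75/4*1/17*1453 = -75/68*1453 = -108975/68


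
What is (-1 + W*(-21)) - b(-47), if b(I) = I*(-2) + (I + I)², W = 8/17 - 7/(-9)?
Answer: -456818/51 ≈ -8957.2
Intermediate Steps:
W = 191/153 (W = 8*(1/17) - 7*(-⅑) = 8/17 + 7/9 = 191/153 ≈ 1.2484)
b(I) = -2*I + 4*I² (b(I) = -2*I + (2*I)² = -2*I + 4*I²)
(-1 + W*(-21)) - b(-47) = (-1 + (191/153)*(-21)) - 2*(-47)*(-1 + 2*(-47)) = (-1 - 1337/51) - 2*(-47)*(-1 - 94) = -1388/51 - 2*(-47)*(-95) = -1388/51 - 1*8930 = -1388/51 - 8930 = -456818/51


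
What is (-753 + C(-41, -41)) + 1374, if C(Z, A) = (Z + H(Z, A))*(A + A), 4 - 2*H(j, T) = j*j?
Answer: 72740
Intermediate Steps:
H(j, T) = 2 - j²/2 (H(j, T) = 2 - j*j/2 = 2 - j²/2)
C(Z, A) = 2*A*(2 + Z - Z²/2) (C(Z, A) = (Z + (2 - Z²/2))*(A + A) = (2 + Z - Z²/2)*(2*A) = 2*A*(2 + Z - Z²/2))
(-753 + C(-41, -41)) + 1374 = (-753 - 41*(4 - 1*(-41)² + 2*(-41))) + 1374 = (-753 - 41*(4 - 1*1681 - 82)) + 1374 = (-753 - 41*(4 - 1681 - 82)) + 1374 = (-753 - 41*(-1759)) + 1374 = (-753 + 72119) + 1374 = 71366 + 1374 = 72740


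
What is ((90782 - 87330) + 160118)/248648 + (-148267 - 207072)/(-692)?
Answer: 2764610066/5377013 ≈ 514.15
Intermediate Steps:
((90782 - 87330) + 160118)/248648 + (-148267 - 207072)/(-692) = (3452 + 160118)*(1/248648) - 355339*(-1/692) = 163570*(1/248648) + 355339/692 = 81785/124324 + 355339/692 = 2764610066/5377013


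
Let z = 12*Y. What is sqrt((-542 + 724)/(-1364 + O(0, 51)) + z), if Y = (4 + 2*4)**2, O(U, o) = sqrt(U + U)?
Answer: sqrt(803672210)/682 ≈ 41.568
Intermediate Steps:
O(U, o) = sqrt(2)*sqrt(U) (O(U, o) = sqrt(2*U) = sqrt(2)*sqrt(U))
Y = 144 (Y = (4 + 8)**2 = 12**2 = 144)
z = 1728 (z = 12*144 = 1728)
sqrt((-542 + 724)/(-1364 + O(0, 51)) + z) = sqrt((-542 + 724)/(-1364 + sqrt(2)*sqrt(0)) + 1728) = sqrt(182/(-1364 + sqrt(2)*0) + 1728) = sqrt(182/(-1364 + 0) + 1728) = sqrt(182/(-1364) + 1728) = sqrt(182*(-1/1364) + 1728) = sqrt(-91/682 + 1728) = sqrt(1178405/682) = sqrt(803672210)/682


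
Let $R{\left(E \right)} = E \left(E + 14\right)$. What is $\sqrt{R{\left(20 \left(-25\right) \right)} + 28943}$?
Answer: $\sqrt{271943} \approx 521.48$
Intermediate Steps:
$R{\left(E \right)} = E \left(14 + E\right)$
$\sqrt{R{\left(20 \left(-25\right) \right)} + 28943} = \sqrt{20 \left(-25\right) \left(14 + 20 \left(-25\right)\right) + 28943} = \sqrt{- 500 \left(14 - 500\right) + 28943} = \sqrt{\left(-500\right) \left(-486\right) + 28943} = \sqrt{243000 + 28943} = \sqrt{271943}$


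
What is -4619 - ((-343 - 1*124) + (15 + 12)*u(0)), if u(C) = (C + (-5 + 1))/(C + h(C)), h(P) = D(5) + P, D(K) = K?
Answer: -20652/5 ≈ -4130.4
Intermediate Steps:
h(P) = 5 + P
u(C) = (-4 + C)/(5 + 2*C) (u(C) = (C + (-5 + 1))/(C + (5 + C)) = (C - 4)/(5 + 2*C) = (-4 + C)/(5 + 2*C))
-4619 - ((-343 - 1*124) + (15 + 12)*u(0)) = -4619 - ((-343 - 1*124) + (15 + 12)*((-4 + 0)/(5 + 2*0))) = -4619 - ((-343 - 124) + 27*(-4/(5 + 0))) = -4619 - (-467 + 27*(-4/5)) = -4619 - (-467 - 108/5) = -4619 - 1*(-2443/5) = -4619 + 2443/5 = -20652/5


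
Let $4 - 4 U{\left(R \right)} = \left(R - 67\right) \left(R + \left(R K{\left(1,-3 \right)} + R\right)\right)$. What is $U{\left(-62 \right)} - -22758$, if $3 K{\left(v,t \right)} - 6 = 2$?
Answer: $13428$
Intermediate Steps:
$K{\left(v,t \right)} = \frac{8}{3}$ ($K{\left(v,t \right)} = 2 + \frac{1}{3} \cdot 2 = 2 + \frac{2}{3} = \frac{8}{3}$)
$U{\left(R \right)} = 1 - \frac{7 R \left(-67 + R\right)}{6}$ ($U{\left(R \right)} = 1 - \frac{\left(R - 67\right) \left(R + \left(R \frac{8}{3} + R\right)\right)}{4} = 1 - \frac{\left(-67 + R\right) \left(R + \left(\frac{8 R}{3} + R\right)\right)}{4} = 1 - \frac{\left(-67 + R\right) \left(R + \frac{11 R}{3}\right)}{4} = 1 - \frac{\left(-67 + R\right) \frac{14 R}{3}}{4} = 1 - \frac{\frac{14}{3} R \left(-67 + R\right)}{4} = 1 - \frac{7 R \left(-67 + R\right)}{6}$)
$U{\left(-62 \right)} - -22758 = \left(1 - \frac{7 \left(-62\right)^{2}}{6} + \frac{469}{6} \left(-62\right)\right) - -22758 = \left(1 - \frac{13454}{3} - \frac{14539}{3}\right) + 22758 = -9330 + 22758 = 13428$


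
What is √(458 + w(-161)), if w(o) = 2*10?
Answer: √478 ≈ 21.863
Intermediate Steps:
w(o) = 20
√(458 + w(-161)) = √(458 + 20) = √478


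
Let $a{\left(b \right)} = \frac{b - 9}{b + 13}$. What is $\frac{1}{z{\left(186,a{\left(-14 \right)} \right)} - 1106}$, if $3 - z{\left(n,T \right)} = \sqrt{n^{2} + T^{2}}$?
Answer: $- \frac{1103}{1181484} + \frac{5 \sqrt{1405}}{1181484} \approx -0.00077494$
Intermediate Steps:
$a{\left(b \right)} = \frac{-9 + b}{13 + b}$
$z{\left(n,T \right)} = 3 - \sqrt{T^{2} + n^{2}}$ ($z{\left(n,T \right)} = 3 - \sqrt{n^{2} + T^{2}} = 3 - \sqrt{T^{2} + n^{2}}$)
$\frac{1}{z{\left(186,a{\left(-14 \right)} \right)} - 1106} = \frac{1}{\left(3 - \sqrt{\left(\frac{-9 - 14}{13 - 14}\right)^{2} + 186^{2}}\right) - 1106} = \frac{1}{\left(3 - \sqrt{\left(\frac{1}{-1} \left(-23\right)\right)^{2} + 34596}\right) - 1106} = \frac{1}{\left(3 - \sqrt{\left(\left(-1\right) \left(-23\right)\right)^{2} + 34596}\right) - 1106} = \frac{1}{\left(3 - \sqrt{23^{2} + 34596}\right) - 1106} = \frac{1}{\left(3 - \sqrt{529 + 34596}\right) - 1106} = \frac{1}{\left(3 - \sqrt{35125}\right) - 1106} = \frac{1}{\left(3 - 5 \sqrt{1405}\right) - 1106} = \frac{1}{-1103 - 5 \sqrt{1405}}$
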